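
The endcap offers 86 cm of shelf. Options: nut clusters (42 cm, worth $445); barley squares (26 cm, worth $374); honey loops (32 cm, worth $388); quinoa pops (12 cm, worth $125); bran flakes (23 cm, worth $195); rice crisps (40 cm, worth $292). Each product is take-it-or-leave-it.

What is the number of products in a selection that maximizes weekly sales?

3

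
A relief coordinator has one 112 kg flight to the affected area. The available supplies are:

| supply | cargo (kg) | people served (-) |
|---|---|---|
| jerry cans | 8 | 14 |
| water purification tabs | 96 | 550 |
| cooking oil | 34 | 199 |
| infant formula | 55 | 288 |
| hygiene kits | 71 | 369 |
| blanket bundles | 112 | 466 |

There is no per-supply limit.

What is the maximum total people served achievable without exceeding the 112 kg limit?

611

The ratio ordering already packs tightly: jerry cans + 3×cooking oil, 110 kg, 611.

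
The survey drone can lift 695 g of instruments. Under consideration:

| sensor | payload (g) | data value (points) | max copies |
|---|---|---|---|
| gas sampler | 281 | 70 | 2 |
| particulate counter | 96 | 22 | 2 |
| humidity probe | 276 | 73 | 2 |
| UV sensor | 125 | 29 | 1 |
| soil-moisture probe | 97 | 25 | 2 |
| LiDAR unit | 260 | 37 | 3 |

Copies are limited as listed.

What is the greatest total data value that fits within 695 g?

Ranking by ratio (data value/g): humidity probe 0.26, soil-moisture probe 0.26, gas sampler 0.25.
Taking the top-ratio sensors first gives 2×humidity probe + soil-moisture probe for 171 (649 g).
Dropping soil-moisture probe frees 97 g; slotting in UV sensor (125 g) lifts the total to 175 at 677 g.
The spare 18 g is too small for any remaining sensor, and no exchange beats 175.

175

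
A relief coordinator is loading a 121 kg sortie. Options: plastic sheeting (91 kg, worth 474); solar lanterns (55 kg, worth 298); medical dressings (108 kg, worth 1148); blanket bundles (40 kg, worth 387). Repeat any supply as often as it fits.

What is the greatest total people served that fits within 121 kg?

Ranking by ratio (people served/kg): medical dressings 10.63, blanket bundles 9.68, solar lanterns 5.42.
Filling by ratio: medical dressings for 1148, with 13 kg left unused.
Dropping medical dressings frees 108 kg; slotting in 3×blanket bundles (120 kg) lifts the total to 1161 at 120 kg.
That's the maximum — no swap from here does better than 1161.

1161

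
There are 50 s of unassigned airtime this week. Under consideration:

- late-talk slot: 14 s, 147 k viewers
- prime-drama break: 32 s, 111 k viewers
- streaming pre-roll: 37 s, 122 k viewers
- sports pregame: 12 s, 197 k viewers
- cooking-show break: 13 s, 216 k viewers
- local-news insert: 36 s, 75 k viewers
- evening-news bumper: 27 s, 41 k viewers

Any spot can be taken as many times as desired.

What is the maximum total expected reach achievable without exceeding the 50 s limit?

Greedy by ratio would take 3×cooking-show break: 39 s used, total 648.
The 13 s tied up in cooking-show break is better spent on 2×sports pregame — total rises to 826 (50 s).
Nothing else within 50 s beats 826.

826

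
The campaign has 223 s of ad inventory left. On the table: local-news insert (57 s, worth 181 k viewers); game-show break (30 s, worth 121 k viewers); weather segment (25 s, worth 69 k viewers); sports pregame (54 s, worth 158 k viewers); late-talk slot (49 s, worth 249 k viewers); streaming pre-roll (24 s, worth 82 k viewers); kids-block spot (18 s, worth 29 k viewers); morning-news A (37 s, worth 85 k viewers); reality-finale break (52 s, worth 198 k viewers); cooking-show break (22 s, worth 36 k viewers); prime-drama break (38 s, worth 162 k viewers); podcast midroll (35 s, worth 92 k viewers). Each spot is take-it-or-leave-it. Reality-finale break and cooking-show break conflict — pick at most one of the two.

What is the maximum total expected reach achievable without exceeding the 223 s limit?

888

Taking the top-ratio spots first gives game-show break + weather segment + late-talk slot + streaming pre-roll + reality-finale break + prime-drama break for 881 (218 s).
Dropping weather segment and streaming pre-roll frees 49 s; slotting in sports pregame (54 s) lifts the total to 888 at 223 s.
Nothing else feasible within 223 s beats 888.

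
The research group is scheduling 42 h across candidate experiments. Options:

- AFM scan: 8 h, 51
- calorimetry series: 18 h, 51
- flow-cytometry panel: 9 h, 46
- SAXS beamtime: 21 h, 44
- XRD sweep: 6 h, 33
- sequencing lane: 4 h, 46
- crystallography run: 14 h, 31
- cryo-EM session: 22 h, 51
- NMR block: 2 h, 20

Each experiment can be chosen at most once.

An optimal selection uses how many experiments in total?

The maximum expected citations within 42 h is 214.
AFM scan + calorimetry series + flow-cytometry panel + sequencing lane + NMR block hits 214 at 41 h.
Every optimal selection uses 5 experiments.

5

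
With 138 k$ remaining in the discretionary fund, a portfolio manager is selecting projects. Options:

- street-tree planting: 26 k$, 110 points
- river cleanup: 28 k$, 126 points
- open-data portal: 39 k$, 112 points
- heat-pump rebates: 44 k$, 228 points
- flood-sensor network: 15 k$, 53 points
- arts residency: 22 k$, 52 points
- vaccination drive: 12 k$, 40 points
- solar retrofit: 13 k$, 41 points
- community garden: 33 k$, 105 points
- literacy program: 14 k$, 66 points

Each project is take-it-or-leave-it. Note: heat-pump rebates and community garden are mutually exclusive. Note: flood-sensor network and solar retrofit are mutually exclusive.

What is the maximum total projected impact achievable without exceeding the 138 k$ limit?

611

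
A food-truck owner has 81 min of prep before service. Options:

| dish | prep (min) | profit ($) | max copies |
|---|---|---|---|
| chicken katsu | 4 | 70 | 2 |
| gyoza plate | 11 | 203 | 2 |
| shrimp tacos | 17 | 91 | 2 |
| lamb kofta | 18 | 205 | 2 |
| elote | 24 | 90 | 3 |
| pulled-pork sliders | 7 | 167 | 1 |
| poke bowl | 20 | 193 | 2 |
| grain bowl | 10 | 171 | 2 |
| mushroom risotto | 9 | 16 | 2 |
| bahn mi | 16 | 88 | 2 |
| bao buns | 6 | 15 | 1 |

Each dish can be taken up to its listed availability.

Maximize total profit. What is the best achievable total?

1275

Best packing: 2×chicken katsu + 2×gyoza plate + lamb kofta + pulled-pork sliders + 2×grain bowl + bao buns — 81 min, 1275 total.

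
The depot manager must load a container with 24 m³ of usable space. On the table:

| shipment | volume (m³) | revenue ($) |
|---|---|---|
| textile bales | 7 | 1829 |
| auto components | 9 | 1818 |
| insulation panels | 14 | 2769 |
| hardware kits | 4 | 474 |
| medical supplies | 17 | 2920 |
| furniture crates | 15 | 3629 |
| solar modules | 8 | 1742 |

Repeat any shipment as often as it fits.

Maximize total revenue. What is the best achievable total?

Ranking by ratio (revenue/m³): textile bales 261.29, furniture crates 241.93, solar modules 217.75, auto components 202.00.
The ratio ordering already packs tightly: 3×textile bales, 21 m³, 5487.
That's the maximum — no swap from here does better than 5487.

5487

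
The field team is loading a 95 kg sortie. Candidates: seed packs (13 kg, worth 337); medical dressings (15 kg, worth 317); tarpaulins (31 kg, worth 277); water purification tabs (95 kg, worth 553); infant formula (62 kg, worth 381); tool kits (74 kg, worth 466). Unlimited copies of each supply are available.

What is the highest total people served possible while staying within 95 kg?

2359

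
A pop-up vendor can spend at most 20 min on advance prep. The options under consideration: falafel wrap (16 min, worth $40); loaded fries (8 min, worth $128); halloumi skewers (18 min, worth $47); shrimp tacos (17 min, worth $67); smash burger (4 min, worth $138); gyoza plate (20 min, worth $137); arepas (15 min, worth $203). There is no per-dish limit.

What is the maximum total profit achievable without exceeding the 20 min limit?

By profit per min: smash burger 34.50, loaded fries 16.00, arepas 13.53, gyoza plate 6.85 lead.
Taking 5×smash burger: 20 min used, 690 in profit.
Every other selection either busts 20 min or fails to beat 690.

690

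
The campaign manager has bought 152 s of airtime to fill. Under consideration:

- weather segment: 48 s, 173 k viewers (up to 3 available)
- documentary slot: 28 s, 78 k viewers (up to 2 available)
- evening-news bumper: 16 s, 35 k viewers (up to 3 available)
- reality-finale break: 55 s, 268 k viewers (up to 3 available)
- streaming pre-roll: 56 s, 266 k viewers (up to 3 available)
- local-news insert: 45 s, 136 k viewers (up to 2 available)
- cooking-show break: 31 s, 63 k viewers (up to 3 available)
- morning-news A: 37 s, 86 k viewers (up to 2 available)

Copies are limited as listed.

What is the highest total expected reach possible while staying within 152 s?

Ranking by ratio (expected reach/s): reality-finale break 4.87, streaming pre-roll 4.75, weather segment 3.60, local-news insert 3.02.
Taking the top-ratio spots first gives documentary slot + 2×reality-finale break for 614 (138 s).
The 28 s tied up in documentary slot is better spent on morning-news A — total rises to 622 (147 s).
That's the maximum — no swap from here does better than 622.

622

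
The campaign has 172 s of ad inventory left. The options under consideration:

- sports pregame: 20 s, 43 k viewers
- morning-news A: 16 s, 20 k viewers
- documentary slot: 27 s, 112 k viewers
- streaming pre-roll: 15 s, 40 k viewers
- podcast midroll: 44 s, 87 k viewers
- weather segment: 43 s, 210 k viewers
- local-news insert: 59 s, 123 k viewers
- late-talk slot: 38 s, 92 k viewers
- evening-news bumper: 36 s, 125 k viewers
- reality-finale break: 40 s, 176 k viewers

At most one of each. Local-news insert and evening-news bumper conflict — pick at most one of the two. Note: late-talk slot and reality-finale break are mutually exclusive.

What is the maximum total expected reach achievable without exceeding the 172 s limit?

666

A density-first pass picks documentary slot + streaming pre-roll + weather segment + evening-news bumper + reality-finale break — 663 at 161 s.
Dropping streaming pre-roll frees 15 s; slotting in sports pregame (20 s) lifts the total to 666 at 166 s.
Runner-up documentary slot + streaming pre-roll + weather segment + evening-news bumper + reality-finale break tops out at 663.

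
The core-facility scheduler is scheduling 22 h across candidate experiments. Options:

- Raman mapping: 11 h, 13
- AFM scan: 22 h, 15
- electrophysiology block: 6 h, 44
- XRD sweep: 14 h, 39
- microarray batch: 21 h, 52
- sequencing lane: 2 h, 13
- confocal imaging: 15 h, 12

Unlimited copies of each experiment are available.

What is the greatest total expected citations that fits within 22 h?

Ranking by ratio (expected citations/h): electrophysiology block 7.33, sequencing lane 6.50, XRD sweep 2.79.
The ratio ordering already packs tightly: 3×electrophysiology block + 2×sequencing lane, 22 h, 158.
Nothing else within 22 h beats 158.

158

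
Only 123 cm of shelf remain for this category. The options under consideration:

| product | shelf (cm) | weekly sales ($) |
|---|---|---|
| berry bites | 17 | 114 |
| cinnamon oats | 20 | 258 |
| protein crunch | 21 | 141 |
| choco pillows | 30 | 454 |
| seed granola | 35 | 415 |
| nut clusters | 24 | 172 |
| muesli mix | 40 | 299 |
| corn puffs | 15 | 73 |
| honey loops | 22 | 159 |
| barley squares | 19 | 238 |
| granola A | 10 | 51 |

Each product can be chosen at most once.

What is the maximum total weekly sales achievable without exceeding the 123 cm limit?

1479

The ratio ordering already packs tightly: berry bites + cinnamon oats + choco pillows + seed granola + barley squares, 121 cm, 1479.
No other feasible combination exceeds 1479.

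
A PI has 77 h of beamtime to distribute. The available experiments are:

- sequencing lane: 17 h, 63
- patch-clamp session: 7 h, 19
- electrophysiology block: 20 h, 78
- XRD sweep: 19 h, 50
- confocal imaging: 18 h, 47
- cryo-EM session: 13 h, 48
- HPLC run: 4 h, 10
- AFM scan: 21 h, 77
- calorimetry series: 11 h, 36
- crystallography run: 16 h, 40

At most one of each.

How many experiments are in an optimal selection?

The maximum expected citations within 77 h is 276.
For example sequencing lane + electrophysiology block + cryo-EM session + HPLC run + AFM scan achieves it, using 75 h.
Every optimal selection uses 5 experiments.

5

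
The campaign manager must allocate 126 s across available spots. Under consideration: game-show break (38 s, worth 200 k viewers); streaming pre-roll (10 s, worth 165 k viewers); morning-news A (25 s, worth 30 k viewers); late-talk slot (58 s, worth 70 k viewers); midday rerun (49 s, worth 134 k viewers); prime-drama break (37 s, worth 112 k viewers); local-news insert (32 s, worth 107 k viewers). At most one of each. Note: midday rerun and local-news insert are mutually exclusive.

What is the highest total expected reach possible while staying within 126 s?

584

Best packing: game-show break + streaming pre-roll + prime-drama break + local-news insert — 117 s, 584 total.
Nothing else feasible within 126 s beats 584.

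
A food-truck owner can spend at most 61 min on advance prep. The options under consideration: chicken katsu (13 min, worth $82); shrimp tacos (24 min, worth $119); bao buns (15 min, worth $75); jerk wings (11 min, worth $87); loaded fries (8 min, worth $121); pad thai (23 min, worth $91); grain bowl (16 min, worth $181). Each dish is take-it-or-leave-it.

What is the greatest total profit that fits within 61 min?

508

The ratio heuristic lands on chicken katsu + jerk wings + loaded fries + grain bowl (471) but leaves 13 min idle.
Dropping chicken katsu frees 13 min; slotting in shrimp tacos (24 min) lifts the total to 508 at 59 min.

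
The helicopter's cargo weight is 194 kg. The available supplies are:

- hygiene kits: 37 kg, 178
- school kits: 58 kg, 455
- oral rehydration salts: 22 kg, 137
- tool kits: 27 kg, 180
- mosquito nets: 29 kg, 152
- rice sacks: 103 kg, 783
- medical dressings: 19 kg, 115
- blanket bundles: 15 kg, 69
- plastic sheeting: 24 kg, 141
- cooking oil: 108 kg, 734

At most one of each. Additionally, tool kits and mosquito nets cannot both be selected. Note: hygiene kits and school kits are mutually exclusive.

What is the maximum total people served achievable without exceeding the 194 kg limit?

1418

By people served per kg: school kits 7.84, rice sacks 7.60, cooking oil 6.80 lead.
Taking school kits + tool kits + rice sacks: 188 kg used, 1418 in people served.
That's the maximum — no feasible swap from here does better than 1418.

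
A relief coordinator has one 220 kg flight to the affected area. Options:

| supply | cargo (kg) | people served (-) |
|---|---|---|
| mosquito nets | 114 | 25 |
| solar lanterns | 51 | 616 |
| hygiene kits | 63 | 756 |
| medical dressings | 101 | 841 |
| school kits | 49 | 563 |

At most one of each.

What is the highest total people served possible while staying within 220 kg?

2213

Density check — solar lanterns 12.08, hygiene kits 12.00, school kits 11.49, medical dressings 8.33 are the best per kg.
A density-first pass picks solar lanterns + hygiene kits + school kits — 1935 at 163 kg.
The 49 kg tied up in school kits is better spent on medical dressings — total rises to 2213 (215 kg).
The spare 5 kg is too small for any remaining supply, and no exchange beats 2213.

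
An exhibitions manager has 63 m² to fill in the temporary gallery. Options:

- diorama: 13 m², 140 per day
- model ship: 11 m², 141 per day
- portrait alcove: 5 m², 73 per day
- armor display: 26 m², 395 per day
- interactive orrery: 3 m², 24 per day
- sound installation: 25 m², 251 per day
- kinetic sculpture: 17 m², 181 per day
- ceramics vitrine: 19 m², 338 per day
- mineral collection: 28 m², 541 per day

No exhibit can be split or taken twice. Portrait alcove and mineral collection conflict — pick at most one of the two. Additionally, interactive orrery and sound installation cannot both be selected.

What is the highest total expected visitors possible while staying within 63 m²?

Model ship + interactive orrery + ceramics vitrine + mineral collection uses 61 of the 63 m² and totals 1044.
The closest alternative, diorama + interactive orrery + ceramics vitrine + mineral collection, reaches only 1043.

1044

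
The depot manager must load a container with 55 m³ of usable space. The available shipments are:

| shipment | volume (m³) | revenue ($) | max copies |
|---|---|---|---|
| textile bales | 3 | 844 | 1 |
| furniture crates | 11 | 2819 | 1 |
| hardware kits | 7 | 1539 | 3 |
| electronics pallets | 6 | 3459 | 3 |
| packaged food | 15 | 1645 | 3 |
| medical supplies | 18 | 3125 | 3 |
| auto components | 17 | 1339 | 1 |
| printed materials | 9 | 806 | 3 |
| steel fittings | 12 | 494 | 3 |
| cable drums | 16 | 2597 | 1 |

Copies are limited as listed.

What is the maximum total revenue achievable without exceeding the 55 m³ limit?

18657

The ratio ordering already packs tightly: textile bales + furniture crates + 3×hardware kits + 3×electronics pallets, 53 m³, 18657.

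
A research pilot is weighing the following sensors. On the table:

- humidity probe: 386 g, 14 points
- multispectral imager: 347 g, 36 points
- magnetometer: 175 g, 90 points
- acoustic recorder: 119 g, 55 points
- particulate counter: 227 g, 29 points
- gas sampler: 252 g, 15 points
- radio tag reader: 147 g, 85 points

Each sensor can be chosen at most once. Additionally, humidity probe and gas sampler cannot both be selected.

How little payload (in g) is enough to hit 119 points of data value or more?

266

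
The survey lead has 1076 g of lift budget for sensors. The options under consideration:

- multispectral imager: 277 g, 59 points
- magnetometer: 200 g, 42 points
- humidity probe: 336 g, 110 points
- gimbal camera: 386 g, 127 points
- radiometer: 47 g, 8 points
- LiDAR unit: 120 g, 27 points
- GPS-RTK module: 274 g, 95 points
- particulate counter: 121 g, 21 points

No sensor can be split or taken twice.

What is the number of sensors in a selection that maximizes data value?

Best achievable data value is 340.
For example humidity probe + gimbal camera + radiometer + GPS-RTK module achieves it, using 1043 g.
Any selection reaching 340 contains exactly 4 sensors.

4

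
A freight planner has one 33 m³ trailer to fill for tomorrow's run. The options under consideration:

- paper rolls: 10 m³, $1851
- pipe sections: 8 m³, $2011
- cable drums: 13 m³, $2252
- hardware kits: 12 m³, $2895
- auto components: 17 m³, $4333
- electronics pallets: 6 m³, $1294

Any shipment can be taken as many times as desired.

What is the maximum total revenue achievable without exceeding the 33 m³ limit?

8355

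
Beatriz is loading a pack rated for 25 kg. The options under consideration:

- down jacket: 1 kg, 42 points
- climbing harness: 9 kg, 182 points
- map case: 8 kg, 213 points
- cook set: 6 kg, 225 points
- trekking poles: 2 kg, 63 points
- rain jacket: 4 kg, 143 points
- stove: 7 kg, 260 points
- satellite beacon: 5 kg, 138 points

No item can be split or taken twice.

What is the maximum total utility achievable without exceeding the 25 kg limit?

Best packing: down jacket + cook set + trekking poles + rain jacket + stove + satellite beacon — 25 kg, 871 total.

871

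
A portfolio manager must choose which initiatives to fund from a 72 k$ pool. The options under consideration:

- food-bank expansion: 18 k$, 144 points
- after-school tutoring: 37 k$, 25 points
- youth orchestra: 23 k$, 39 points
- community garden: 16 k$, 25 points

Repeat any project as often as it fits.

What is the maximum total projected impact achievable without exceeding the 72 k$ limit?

Ranking by ratio (projected impact/k$): food-bank expansion 8.00, youth orchestra 1.70, community garden 1.56, after-school tutoring 0.68.
4×food-bank expansion uses 72 of the 72 k$ and totals 576.
Every other selection either busts 72 k$ or fails to beat 576.

576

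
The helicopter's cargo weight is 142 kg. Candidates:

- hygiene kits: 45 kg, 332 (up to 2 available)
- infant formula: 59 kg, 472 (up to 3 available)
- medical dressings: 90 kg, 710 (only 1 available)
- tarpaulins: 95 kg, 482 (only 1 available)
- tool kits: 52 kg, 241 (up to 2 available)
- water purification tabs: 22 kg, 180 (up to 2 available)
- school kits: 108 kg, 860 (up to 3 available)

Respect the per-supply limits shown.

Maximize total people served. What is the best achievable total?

Density check — water purification tabs 8.18, infant formula 8.00, school kits 7.96, medical dressings 7.89 are the best per kg.
A density-first pass picks infant formula + 2×water purification tabs — 832 at 103 kg.
Dropping water purification tabs frees 22 kg; slotting in infant formula (59 kg) lifts the total to 1124 at 140 kg.

1124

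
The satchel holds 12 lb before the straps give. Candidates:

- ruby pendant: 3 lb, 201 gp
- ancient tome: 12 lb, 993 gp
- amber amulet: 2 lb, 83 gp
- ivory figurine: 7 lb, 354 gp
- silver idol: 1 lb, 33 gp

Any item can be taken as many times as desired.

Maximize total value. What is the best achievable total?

993

Best packing: ancient tome — 12 lb, 993 total.
Nothing else within 12 lb beats 993.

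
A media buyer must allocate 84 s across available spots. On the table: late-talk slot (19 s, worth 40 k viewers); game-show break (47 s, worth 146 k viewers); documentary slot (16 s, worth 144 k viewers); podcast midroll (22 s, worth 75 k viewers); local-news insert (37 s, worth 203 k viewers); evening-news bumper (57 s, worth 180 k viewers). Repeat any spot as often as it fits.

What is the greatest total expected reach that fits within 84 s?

Taking 5×documentary slot: 80 s used, 720 in expected reach.

720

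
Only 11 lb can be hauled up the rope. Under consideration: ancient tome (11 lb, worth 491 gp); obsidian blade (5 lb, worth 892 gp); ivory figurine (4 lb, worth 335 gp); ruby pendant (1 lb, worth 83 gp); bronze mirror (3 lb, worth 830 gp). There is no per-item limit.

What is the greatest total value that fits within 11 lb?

2656

Density check — bronze mirror 276.67, obsidian blade 178.40, ivory figurine 83.75, ruby pendant 83.00 are the best per lb.
Taking 2×ruby pendant + 3×bronze mirror: 11 lb used, 2656 in value.
Every other selection either busts 11 lb or fails to beat 2656.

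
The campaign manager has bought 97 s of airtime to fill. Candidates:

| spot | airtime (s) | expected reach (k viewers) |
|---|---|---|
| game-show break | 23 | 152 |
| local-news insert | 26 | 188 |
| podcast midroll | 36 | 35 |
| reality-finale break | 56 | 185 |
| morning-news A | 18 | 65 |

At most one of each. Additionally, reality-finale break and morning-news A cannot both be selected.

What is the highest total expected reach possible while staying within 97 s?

405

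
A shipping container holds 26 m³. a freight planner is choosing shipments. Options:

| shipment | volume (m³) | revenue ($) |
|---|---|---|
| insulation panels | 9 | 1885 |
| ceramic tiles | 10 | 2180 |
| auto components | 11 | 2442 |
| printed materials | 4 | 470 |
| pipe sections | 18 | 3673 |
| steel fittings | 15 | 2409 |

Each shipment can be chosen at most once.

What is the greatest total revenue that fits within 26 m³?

5092

Ceramic tiles + auto components + printed materials uses 25 of the 26 m³ and totals 5092.
The closest alternative, auto components + steel fittings, reaches only 4851.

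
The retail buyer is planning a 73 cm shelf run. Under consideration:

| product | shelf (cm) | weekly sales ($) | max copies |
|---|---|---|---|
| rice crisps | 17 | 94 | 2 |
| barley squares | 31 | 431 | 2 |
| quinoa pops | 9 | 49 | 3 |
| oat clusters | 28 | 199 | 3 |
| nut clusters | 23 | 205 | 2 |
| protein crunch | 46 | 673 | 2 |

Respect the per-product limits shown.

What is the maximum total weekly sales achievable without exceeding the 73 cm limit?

911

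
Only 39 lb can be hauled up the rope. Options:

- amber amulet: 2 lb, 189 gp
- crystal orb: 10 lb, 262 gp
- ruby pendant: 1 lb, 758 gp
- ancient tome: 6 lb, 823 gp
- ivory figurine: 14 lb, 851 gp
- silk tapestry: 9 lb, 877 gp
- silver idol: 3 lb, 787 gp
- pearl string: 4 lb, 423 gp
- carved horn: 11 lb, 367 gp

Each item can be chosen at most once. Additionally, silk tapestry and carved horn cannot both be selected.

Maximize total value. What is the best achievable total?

4708

The ratio ordering already packs tightly: amber amulet + ruby pendant + ancient tome + ivory figurine + silk tapestry + silver idol + pearl string, 39 lb, 4708.
Next best is ruby pendant + ancient tome + ivory figurine + silk tapestry + silver idol + pearl string at 4519 (37 lb) — short by 189.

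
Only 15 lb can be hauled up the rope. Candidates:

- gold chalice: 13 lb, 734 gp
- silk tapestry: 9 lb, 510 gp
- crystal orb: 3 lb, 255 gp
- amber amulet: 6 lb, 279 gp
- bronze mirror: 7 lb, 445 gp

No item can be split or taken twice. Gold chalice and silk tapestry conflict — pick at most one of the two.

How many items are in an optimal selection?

The maximum value within 15 lb is 789.
For example silk tapestry + amber amulet achieves it, using 15 lb.
Any selection reaching 789 contains exactly 2 items.

2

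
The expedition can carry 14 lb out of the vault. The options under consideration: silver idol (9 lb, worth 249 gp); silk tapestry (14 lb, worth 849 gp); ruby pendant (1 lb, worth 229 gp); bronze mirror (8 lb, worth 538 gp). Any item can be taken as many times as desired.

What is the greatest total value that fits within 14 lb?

3206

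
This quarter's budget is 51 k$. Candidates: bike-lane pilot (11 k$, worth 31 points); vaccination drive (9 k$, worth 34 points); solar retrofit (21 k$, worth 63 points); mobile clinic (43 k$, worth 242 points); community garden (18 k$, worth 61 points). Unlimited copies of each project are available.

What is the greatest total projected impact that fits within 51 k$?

The ratio ordering already packs tightly: mobile clinic, 43 k$, 242.
The spare 8 k$ is too small for any remaining project, and no exchange beats 242.

242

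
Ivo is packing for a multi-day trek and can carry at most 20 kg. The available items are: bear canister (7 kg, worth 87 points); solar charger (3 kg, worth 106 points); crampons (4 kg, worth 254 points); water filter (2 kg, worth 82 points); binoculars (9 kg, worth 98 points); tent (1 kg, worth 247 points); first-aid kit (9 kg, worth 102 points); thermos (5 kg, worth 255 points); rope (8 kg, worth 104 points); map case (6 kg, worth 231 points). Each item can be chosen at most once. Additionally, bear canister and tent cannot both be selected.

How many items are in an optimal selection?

5

Optimal total is 1093.
For example solar charger + crampons + tent + thermos + map case achieves it, using 19 kg.
Every optimal selection uses 5 items.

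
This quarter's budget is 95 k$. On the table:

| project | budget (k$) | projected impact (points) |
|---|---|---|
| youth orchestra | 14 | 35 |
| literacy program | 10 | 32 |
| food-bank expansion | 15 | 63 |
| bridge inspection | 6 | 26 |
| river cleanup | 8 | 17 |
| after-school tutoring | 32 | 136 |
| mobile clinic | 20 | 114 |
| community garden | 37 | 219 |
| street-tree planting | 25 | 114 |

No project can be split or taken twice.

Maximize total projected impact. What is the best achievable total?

495

Density check — community garden 5.92, mobile clinic 5.70, street-tree planting 4.56, bridge inspection 4.33 are the best per k$.
Filling by ratio: bridge inspection + mobile clinic + community garden + street-tree planting for 473, with 7 k$ left unused.
The 25 k$ tied up in street-tree planting is better spent on after-school tutoring — total rises to 495 (95 k$).
The closest alternative, literacy program + mobile clinic + community garden + street-tree planting, reaches only 479.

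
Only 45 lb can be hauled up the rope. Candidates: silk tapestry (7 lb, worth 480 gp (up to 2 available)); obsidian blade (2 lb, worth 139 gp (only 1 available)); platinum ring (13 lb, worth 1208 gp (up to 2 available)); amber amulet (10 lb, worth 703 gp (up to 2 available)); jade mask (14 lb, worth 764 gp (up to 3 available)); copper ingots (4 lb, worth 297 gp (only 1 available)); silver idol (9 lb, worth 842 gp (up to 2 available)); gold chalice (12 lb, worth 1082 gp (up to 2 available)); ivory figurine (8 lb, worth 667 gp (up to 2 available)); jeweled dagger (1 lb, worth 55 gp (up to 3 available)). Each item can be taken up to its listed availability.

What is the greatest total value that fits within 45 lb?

4155

Taking 2×platinum ring + 2×silver idol + jeweled dagger: 45 lb used, 4155 in value.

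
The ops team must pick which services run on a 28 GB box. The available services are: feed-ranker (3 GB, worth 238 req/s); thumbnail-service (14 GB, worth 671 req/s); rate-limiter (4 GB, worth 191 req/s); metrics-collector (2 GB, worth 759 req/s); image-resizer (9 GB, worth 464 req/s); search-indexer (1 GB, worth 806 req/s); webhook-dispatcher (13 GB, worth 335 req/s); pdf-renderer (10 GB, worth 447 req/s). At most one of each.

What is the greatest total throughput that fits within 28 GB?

2714

Greedy by ratio would take feed-ranker + rate-limiter + metrics-collector + image-resizer + search-indexer: 19 GB used, total 2458.
The 4 GB tied up in rate-limiter is better spent on pdf-renderer — total rises to 2714 (25 GB).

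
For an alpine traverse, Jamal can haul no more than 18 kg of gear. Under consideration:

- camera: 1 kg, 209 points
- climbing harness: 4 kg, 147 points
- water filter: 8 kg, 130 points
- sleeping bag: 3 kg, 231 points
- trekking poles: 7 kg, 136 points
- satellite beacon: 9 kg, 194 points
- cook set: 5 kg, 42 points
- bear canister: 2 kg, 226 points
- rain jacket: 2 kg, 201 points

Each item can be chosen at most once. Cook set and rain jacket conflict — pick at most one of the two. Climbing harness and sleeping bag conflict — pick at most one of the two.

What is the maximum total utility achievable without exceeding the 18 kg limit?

By utility per kg: camera 209.00, bear canister 113.00, rain jacket 100.50, sleeping bag 77.00 lead.
Best packing: camera + sleeping bag + satellite beacon + bear canister + rain jacket — 17 kg, 1061 total.
Next best is camera + sleeping bag + trekking poles + bear canister + rain jacket at 1003 (15 kg) — short by 58.

1061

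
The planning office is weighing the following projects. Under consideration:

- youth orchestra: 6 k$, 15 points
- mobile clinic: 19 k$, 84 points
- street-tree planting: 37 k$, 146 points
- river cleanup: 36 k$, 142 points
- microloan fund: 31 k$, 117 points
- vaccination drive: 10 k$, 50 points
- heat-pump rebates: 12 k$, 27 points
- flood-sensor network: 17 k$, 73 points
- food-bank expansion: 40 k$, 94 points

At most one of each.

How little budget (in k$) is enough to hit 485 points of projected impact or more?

119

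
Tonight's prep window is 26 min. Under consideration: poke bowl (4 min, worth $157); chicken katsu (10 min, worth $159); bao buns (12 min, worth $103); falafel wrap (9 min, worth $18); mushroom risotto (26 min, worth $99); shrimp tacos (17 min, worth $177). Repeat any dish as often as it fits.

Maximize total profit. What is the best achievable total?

Ranking by ratio (profit/min): poke bowl 39.25, chicken katsu 15.90, shrimp tacos 10.41, bao buns 8.58.
Best packing: 6×poke bowl — 24 min, 942 total.

942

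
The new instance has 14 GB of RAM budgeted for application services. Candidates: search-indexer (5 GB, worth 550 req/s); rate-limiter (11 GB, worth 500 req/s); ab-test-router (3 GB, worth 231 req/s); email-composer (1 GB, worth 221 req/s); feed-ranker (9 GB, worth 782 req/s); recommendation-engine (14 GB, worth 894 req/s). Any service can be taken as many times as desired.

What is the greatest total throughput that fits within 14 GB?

By throughput per GB: email-composer 221.00, search-indexer 110.00, feed-ranker 86.89 lead.
The ratio ordering already packs tightly: 14×email-composer, 14 GB, 3094.
Every other selection either busts 14 GB or fails to beat 3094.

3094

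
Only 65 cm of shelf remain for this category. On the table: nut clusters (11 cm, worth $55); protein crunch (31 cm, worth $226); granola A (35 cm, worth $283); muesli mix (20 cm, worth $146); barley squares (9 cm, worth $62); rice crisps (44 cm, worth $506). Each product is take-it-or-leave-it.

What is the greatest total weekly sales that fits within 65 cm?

652

Best packing: muesli mix + rice crisps — 64 cm, 652 total.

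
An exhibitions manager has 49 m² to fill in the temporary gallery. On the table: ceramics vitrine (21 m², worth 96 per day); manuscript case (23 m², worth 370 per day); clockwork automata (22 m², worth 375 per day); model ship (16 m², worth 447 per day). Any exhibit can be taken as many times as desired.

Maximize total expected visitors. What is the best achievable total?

Density check — model ship 27.94, clockwork automata 17.05, manuscript case 16.09, ceramics vitrine 4.57 are the best per m².
Taking 3×model ship: 48 m² used, 1341 in expected visitors.

1341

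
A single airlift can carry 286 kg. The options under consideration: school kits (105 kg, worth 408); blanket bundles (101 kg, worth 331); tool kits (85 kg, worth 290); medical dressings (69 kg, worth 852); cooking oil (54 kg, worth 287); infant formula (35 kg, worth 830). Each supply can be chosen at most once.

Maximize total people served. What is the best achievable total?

The ratio ordering already packs tightly: school kits + medical dressings + cooking oil + infant formula, 263 kg, 2377.

2377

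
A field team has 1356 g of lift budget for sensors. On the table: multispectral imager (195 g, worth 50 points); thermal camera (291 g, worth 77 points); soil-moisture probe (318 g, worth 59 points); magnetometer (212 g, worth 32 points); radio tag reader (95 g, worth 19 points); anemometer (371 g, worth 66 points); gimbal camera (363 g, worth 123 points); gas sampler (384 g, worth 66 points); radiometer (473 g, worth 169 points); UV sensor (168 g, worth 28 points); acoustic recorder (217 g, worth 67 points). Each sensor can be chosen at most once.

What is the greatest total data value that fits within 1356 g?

436

By data value per g: radiometer 0.36, gimbal camera 0.34, acoustic recorder 0.31 lead.
Thermal camera + gimbal camera + radiometer + acoustic recorder uses 1344 of the 1356 g and totals 436.
Nothing else within 1356 g beats 436.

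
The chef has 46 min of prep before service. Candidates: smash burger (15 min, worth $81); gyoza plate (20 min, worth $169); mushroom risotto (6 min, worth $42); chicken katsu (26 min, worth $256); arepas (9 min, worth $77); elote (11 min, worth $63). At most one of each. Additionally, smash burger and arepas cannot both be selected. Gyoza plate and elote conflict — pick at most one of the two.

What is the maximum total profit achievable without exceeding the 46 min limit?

425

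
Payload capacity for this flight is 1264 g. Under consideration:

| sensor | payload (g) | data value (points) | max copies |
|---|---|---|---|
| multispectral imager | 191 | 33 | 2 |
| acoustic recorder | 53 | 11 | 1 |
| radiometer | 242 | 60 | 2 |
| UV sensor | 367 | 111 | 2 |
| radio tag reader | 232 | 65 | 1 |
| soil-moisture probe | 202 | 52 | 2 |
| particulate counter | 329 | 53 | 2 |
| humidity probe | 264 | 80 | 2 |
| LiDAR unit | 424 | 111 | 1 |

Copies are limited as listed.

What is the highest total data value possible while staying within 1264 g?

The ratio ordering already packs tightly: 2×UV sensor + 2×humidity probe, 1262 g, 382.
Nothing else within 1264 g beats 382.

382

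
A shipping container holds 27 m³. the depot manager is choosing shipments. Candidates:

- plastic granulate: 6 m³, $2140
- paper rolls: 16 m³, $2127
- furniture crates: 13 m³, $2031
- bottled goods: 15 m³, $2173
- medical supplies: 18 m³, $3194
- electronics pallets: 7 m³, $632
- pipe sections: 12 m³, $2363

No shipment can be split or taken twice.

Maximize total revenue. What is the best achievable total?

Ranking by ratio (revenue/m³): plastic granulate 356.67, pipe sections 196.92, medical supplies 177.44, furniture crates 156.23.
A density-first pass picks plastic granulate + electronics pallets + pipe sections — 5135 at 25 m³.
Replace electronics pallets and pipe sections with medical supplies: the trade gains 199 net, giving 5334 at 24 m³.

5334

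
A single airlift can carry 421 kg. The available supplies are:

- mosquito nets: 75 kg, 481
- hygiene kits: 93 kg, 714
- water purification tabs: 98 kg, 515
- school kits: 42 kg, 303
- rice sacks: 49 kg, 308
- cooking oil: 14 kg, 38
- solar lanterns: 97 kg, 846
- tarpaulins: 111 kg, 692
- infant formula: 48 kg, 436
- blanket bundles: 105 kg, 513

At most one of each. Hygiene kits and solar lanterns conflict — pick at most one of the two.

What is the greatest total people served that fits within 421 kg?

2934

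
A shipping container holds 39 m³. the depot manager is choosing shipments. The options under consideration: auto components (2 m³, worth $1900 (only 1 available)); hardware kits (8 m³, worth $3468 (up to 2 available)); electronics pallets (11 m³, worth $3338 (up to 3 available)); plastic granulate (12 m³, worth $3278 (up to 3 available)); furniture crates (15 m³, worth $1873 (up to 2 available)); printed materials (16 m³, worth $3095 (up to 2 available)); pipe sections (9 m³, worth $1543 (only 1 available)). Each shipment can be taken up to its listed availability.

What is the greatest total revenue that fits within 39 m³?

Density check — auto components 950.00, hardware kits 433.50, electronics pallets 303.45 are the best per m³.
The ratio ordering already packs tightly: auto components + 2×hardware kits + electronics pallets + pipe sections, 38 m³, 13717.
No other feasible combination exceeds 13717.

13717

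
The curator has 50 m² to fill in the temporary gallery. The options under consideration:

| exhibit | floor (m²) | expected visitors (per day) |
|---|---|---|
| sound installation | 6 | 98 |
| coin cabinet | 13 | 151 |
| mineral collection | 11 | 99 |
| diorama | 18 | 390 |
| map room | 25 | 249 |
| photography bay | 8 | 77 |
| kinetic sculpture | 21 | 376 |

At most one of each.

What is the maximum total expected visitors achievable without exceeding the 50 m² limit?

865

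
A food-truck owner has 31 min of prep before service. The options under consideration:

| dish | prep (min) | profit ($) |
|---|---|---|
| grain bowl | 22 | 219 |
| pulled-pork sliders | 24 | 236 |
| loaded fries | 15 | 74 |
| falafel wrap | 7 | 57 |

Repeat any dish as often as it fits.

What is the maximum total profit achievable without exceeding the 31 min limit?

Ranking by ratio (profit/min): grain bowl 9.95, pulled-pork sliders 9.83, falafel wrap 8.14, loaded fries 4.93.
Filling by ratio: grain bowl + falafel wrap for 276, with 2 min left unused.
Replace grain bowl with pulled-pork sliders: the trade gains 17 net, giving 293 at 31 min.
No other feasible combination exceeds 293.

293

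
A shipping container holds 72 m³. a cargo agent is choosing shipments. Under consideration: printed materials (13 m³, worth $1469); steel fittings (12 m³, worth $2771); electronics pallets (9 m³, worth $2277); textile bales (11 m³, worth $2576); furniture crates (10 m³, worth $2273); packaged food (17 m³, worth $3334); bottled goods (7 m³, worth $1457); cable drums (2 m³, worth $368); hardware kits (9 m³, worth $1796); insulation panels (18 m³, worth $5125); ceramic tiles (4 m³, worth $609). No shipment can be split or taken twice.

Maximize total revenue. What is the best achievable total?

Ranking by ratio (revenue/m³): insulation panels 284.72, electronics pallets 253.00, textile bales 234.18.
The ratio heuristic lands on steel fittings + electronics pallets + textile bales + furniture crates + bottled goods + cable drums + insulation panels (16847) but leaves 3 m³ idle.
The 7 m³ tied up in bottled goods is better spent on hardware kits — total rises to 17186 (71 m³).
Every other selection either busts 72 m³ or fails to beat 17186.

17186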